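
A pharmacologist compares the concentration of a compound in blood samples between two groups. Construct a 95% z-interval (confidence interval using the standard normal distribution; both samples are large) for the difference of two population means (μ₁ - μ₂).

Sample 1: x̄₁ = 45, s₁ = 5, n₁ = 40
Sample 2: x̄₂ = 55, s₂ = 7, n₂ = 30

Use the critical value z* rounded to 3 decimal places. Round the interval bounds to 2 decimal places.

Both samples are large (n₁ = 40 ≥ 30, n₂ = 30 ≥ 30), so a z-interval for the difference of means applies.

Point estimate: x̄₁ - x̄₂ = 45 - 55 = -10

Standard error: SE = √(s₁²/n₁ + s₂²/n₂)
= √(5²/40 + 7²/30)
= √(0.625000 + 1.633333)
= 1.502775

For 95% confidence, z* = 1.96 (from standard normal table)
Margin of error: E = z* × SE = 1.96 × 1.502775 = 2.9454

Z-interval: (x̄₁ - x̄₂) ± E = -10 ± 2.9454 = (-12.9454, -7.0546)

Rounded to 2 decimal places:

(-12.95, -7.05)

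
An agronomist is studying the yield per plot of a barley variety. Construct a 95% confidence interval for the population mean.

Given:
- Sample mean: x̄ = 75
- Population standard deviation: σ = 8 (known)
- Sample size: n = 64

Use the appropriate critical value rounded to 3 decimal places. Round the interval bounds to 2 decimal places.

The population standard deviation σ is known, so use a z-interval (standard normal critical value).

For 95% confidence, z* = 1.96 (from standard normal table)

Standard error: SE = σ/√n = 8/√64 = 1.000000

Margin of error: E = z* × SE = 1.96 × 1.000000 = 1.9600

Z-interval: x̄ ± E = 75 ± 1.9600 = (73.0400, 76.9600)

Rounded to 2 decimal places:

(73.04, 76.96)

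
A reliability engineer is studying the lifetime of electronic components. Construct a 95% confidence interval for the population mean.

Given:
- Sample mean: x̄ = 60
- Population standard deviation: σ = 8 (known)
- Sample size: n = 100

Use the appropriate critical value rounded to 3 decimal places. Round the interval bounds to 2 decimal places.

The population standard deviation σ is known, so use a z-interval (standard normal critical value).

For 95% confidence, z* = 1.96 (from standard normal table)

Standard error: SE = σ/√n = 8/√100 = 0.800000

Margin of error: E = z* × SE = 1.96 × 0.800000 = 1.5680

Z-interval: x̄ ± E = 60 ± 1.5680 = (58.4320, 61.5680)

Rounded to 2 decimal places:

(58.43, 61.57)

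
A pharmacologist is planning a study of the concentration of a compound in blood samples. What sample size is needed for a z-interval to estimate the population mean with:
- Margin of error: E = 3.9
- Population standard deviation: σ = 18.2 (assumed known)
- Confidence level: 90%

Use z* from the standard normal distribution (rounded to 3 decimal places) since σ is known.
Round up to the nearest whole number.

Using z* since population σ is known (z-interval formula).

For 90% confidence, z* = 1.645 (from standard normal table)

Sample size formula for z-interval: n = (z*σ/E)²

n = (1.645 × 18.2 / 3.9)²
  = (7.676667)²
  = 58.9312

Round up to the nearest whole number: n = 59

59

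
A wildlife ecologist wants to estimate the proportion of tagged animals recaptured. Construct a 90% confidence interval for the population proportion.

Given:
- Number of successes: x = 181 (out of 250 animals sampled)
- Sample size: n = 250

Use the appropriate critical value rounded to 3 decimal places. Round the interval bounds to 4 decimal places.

Sample proportion: p̂ = 181/250 = 0.724000

Check conditions for normal approximation:
  np̂ = 181 ≥ 10 ✓
  n(1-p̂) = 69 ≥ 10 ✓

The sample is large enough, so use a z-interval (normal approximation) for the proportion.

For 90% confidence, z* = 1.645 (from standard normal table)

Standard error: SE = √(p̂(1-p̂)/n) = √(0.724000×0.276000/250) = 0.02827182

Margin of error: E = z* × SE = 1.645 × 0.02827182 = 0.046507

Z-interval: p̂ ± E = 0.724000 ± 0.046507 = (0.677493, 0.770507)

Rounded to 4 decimal places:

(0.6775, 0.7705)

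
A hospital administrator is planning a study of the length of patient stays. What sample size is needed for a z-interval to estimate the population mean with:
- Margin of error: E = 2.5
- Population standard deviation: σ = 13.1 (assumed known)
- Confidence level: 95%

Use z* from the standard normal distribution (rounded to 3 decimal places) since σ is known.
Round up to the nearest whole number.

Using z* since population σ is known (z-interval formula).

For 95% confidence, z* = 1.96 (from standard normal table)

Sample size formula for z-interval: n = (z*σ/E)²

n = (1.96 × 13.1 / 2.5)²
  = (10.270400)²
  = 105.4811

Round up to the nearest whole number: n = 106

106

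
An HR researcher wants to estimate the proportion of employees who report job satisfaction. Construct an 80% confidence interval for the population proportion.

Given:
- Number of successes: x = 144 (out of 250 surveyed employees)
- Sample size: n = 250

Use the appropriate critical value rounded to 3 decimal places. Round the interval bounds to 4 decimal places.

Sample proportion: p̂ = 144/250 = 0.576000

Check conditions for normal approximation:
  np̂ = 144 ≥ 10 ✓
  n(1-p̂) = 106 ≥ 10 ✓

The sample is large enough, so use a z-interval (normal approximation) for the proportion.

For 80% confidence, z* = 1.282 (from standard normal table)

Standard error: SE = √(p̂(1-p̂)/n) = √(0.576000×0.424000/250) = 0.03125534

Margin of error: E = z* × SE = 1.282 × 0.03125534 = 0.040069

Z-interval: p̂ ± E = 0.576000 ± 0.040069 = (0.535931, 0.616069)

Rounded to 4 decimal places:

(0.5359, 0.6161)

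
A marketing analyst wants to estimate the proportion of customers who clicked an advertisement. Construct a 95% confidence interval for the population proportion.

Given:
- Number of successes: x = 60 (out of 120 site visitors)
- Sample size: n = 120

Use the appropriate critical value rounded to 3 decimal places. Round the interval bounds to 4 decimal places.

Sample proportion: p̂ = 60/120 = 0.500000

Check conditions for normal approximation:
  np̂ = 60 ≥ 10 ✓
  n(1-p̂) = 60 ≥ 10 ✓

The sample is large enough, so use a z-interval (normal approximation) for the proportion.

For 95% confidence, z* = 1.96 (from standard normal table)

Standard error: SE = √(p̂(1-p̂)/n) = √(0.500000×0.500000/120) = 0.04564355

Margin of error: E = z* × SE = 1.96 × 0.04564355 = 0.089461

Z-interval: p̂ ± E = 0.500000 ± 0.089461 = (0.410539, 0.589461)

Rounded to 4 decimal places:

(0.4105, 0.5895)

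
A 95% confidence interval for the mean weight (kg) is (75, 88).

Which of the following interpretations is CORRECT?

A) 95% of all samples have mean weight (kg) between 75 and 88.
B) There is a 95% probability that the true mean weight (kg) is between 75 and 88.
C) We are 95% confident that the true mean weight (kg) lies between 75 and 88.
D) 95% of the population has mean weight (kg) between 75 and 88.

A confidence interval represents our confidence in the procedure, not a probability statement about the parameter.

Key concept: If we repeated this sampling process many times and computed a 95% CI each time, about 95% of those intervals would contain the true population parameter.

For this specific interval (75, 88):
- Midpoint (point estimate): 81.5
- Margin of error: 6.5

The correct interpretation is the one stating confidence that the true parameter lies in the interval — option C.

C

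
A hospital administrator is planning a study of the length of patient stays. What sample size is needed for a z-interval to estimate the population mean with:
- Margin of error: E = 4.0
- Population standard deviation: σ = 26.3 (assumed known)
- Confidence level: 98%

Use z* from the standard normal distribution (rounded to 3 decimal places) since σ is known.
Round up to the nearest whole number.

Using z* since population σ is known (z-interval formula).

For 98% confidence, z* = 2.326 (from standard normal table)

Sample size formula for z-interval: n = (z*σ/E)²

n = (2.326 × 26.3 / 4.0)²
  = (15.293450)²
  = 233.8896

Round up to the nearest whole number: n = 234

234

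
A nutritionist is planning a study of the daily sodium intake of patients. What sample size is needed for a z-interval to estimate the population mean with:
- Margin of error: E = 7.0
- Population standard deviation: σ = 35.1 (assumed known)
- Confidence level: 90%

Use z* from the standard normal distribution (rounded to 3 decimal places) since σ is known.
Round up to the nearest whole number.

Using z* since population σ is known (z-interval formula).

For 90% confidence, z* = 1.645 (from standard normal table)

Sample size formula for z-interval: n = (z*σ/E)²

n = (1.645 × 35.1 / 7.0)²
  = (8.248500)²
  = 68.0378

Round up to the nearest whole number: n = 69

69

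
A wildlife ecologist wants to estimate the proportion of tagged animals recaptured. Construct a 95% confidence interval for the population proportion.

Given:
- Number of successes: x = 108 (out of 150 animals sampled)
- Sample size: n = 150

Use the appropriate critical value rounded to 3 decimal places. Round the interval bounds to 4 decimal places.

Sample proportion: p̂ = 108/150 = 0.720000

Check conditions for normal approximation:
  np̂ = 108 ≥ 10 ✓
  n(1-p̂) = 42 ≥ 10 ✓

The sample is large enough, so use a z-interval (normal approximation) for the proportion.

For 95% confidence, z* = 1.96 (from standard normal table)

Standard error: SE = √(p̂(1-p̂)/n) = √(0.720000×0.280000/150) = 0.03666061

Margin of error: E = z* × SE = 1.96 × 0.03666061 = 0.071855

Z-interval: p̂ ± E = 0.720000 ± 0.071855 = (0.648145, 0.791855)

Rounded to 4 decimal places:

(0.6481, 0.7919)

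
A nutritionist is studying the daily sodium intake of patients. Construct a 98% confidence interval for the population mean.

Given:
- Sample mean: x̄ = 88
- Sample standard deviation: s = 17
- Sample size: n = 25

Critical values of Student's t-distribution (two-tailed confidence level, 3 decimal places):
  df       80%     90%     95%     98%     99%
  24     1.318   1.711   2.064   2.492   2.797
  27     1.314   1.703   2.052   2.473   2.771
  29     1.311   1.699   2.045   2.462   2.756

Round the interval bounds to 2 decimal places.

The population standard deviation σ is unknown (only the sample standard deviation s is given), so use a t-interval with df = n - 1 = 25 - 1 = 24.

For 98% confidence with df = 24, t* = 2.492 (from t-table)

Standard error: SE = s/√n = 17/√25 = 3.400000

Margin of error: E = t* × SE = 2.492 × 3.400000 = 8.4728

T-interval: x̄ ± E = 88 ± 8.4728 = (79.5272, 96.4728)

Rounded to 2 decimal places:

(79.53, 96.47)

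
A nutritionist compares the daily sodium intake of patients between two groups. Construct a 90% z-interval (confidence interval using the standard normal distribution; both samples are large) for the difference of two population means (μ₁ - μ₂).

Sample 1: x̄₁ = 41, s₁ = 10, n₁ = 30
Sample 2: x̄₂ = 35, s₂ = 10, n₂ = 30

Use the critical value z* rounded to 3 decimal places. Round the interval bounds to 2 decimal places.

Both samples are large (n₁ = 30 ≥ 30, n₂ = 30 ≥ 30), so a z-interval for the difference of means applies.

Point estimate: x̄₁ - x̄₂ = 41 - 35 = 6

Standard error: SE = √(s₁²/n₁ + s₂²/n₂)
= √(10²/30 + 10²/30)
= √(3.333333 + 3.333333)
= 2.581989

For 90% confidence, z* = 1.645 (from standard normal table)
Margin of error: E = z* × SE = 1.645 × 2.581989 = 4.2474

Z-interval: (x̄₁ - x̄₂) ± E = 6 ± 4.2474 = (1.7526, 10.2474)

Rounded to 2 decimal places:

(1.75, 10.25)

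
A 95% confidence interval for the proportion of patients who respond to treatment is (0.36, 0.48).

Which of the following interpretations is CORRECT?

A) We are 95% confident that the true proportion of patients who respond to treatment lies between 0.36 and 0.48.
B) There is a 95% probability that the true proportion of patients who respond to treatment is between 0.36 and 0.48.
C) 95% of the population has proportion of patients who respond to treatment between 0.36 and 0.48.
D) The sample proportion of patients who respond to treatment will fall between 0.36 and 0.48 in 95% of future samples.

A confidence interval represents our confidence in the procedure, not a probability statement about the parameter.

Key concept: If we repeated this sampling process many times and computed a 95% CI each time, about 95% of those intervals would contain the true population parameter.

For this specific interval (0.36, 0.48):
- Midpoint (point estimate): 0.42
- Margin of error: 0.06

The correct interpretation is the one stating confidence that the true parameter lies in the interval — option A.

A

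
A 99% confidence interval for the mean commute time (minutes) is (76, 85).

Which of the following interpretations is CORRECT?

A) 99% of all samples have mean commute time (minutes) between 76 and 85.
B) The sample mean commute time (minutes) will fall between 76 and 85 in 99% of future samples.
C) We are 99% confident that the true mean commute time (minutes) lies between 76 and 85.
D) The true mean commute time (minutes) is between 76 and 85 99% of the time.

A confidence interval represents our confidence in the procedure, not a probability statement about the parameter.

Key concept: If we repeated this sampling process many times and computed a 99% CI each time, about 99% of those intervals would contain the true population parameter.

For this specific interval (76, 85):
- Midpoint (point estimate): 80.5
- Margin of error: 4.5

The correct interpretation is the one stating confidence that the true parameter lies in the interval — option C.

C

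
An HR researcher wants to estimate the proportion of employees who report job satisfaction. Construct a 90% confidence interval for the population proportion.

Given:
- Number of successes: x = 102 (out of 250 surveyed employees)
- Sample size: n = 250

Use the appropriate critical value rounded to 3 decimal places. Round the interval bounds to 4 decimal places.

Sample proportion: p̂ = 102/250 = 0.408000

Check conditions for normal approximation:
  np̂ = 102 ≥ 10 ✓
  n(1-p̂) = 148 ≥ 10 ✓

The sample is large enough, so use a z-interval (normal approximation) for the proportion.

For 90% confidence, z* = 1.645 (from standard normal table)

Standard error: SE = √(p̂(1-p̂)/n) = √(0.408000×0.592000/250) = 0.03108286

Margin of error: E = z* × SE = 1.645 × 0.03108286 = 0.051131

Z-interval: p̂ ± E = 0.408000 ± 0.051131 = (0.356869, 0.459131)

Rounded to 4 decimal places:

(0.3569, 0.4591)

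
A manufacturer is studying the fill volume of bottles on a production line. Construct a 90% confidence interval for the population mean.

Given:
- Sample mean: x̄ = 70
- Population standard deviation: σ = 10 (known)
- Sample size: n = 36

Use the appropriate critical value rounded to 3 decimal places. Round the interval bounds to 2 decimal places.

The population standard deviation σ is known, so use a z-interval (standard normal critical value).

For 90% confidence, z* = 1.645 (from standard normal table)

Standard error: SE = σ/√n = 10/√36 = 1.666667

Margin of error: E = z* × SE = 1.645 × 1.666667 = 2.7417

Z-interval: x̄ ± E = 70 ± 2.7417 = (67.2583, 72.7417)

Rounded to 2 decimal places:

(67.26, 72.74)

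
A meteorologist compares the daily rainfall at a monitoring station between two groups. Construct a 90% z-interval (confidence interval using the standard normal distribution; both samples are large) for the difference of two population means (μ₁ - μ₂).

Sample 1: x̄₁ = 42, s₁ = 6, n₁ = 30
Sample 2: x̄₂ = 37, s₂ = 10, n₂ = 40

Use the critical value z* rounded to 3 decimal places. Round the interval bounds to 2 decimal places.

Both samples are large (n₁ = 30 ≥ 30, n₂ = 40 ≥ 30), so a z-interval for the difference of means applies.

Point estimate: x̄₁ - x̄₂ = 42 - 37 = 5

Standard error: SE = √(s₁²/n₁ + s₂²/n₂)
= √(6²/30 + 10²/40)
= √(1.200000 + 2.500000)
= 1.923538

For 90% confidence, z* = 1.645 (from standard normal table)
Margin of error: E = z* × SE = 1.645 × 1.923538 = 3.1642

Z-interval: (x̄₁ - x̄₂) ± E = 5 ± 3.1642 = (1.8358, 8.1642)

Rounded to 2 decimal places:

(1.84, 8.16)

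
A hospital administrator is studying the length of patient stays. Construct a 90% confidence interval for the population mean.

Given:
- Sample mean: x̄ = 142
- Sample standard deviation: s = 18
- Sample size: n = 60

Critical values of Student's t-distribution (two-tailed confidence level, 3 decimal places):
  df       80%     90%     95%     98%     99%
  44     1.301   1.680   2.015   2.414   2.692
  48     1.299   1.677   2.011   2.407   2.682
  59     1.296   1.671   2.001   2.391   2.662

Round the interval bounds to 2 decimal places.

The population standard deviation σ is unknown (only the sample standard deviation s is given), so use a t-interval with df = n - 1 = 60 - 1 = 59.

For 90% confidence with df = 59, t* = 1.671 (from t-table)

Standard error: SE = s/√n = 18/√60 = 2.323790

Margin of error: E = t* × SE = 1.671 × 2.323790 = 3.8831

T-interval: x̄ ± E = 142 ± 3.8831 = (138.1169, 145.8831)

Rounded to 2 decimal places:

(138.12, 145.88)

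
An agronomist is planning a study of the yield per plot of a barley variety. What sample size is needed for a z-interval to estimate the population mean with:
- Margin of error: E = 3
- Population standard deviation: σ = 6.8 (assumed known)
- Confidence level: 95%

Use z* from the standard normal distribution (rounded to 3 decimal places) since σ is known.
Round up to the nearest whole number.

Using z* since population σ is known (z-interval formula).

For 95% confidence, z* = 1.96 (from standard normal table)

Sample size formula for z-interval: n = (z*σ/E)²

n = (1.96 × 6.8 / 3)²
  = (4.442667)²
  = 19.7373

Round up to the nearest whole number: n = 20

20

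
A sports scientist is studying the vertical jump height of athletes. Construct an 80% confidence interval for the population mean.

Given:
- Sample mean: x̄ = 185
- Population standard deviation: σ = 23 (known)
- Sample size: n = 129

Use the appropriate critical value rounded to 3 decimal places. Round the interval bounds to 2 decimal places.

The population standard deviation σ is known, so use a z-interval (standard normal critical value).

For 80% confidence, z* = 1.282 (from standard normal table)

Standard error: SE = σ/√n = 23/√129 = 2.025037

Margin of error: E = z* × SE = 1.282 × 2.025037 = 2.5961

Z-interval: x̄ ± E = 185 ± 2.5961 = (182.4039, 187.5961)

Rounded to 2 decimal places:

(182.40, 187.60)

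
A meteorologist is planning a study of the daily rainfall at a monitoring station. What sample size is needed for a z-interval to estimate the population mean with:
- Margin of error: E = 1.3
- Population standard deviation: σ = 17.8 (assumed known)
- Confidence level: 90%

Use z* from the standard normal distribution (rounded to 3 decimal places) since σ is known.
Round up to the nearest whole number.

Using z* since population σ is known (z-interval formula).

For 90% confidence, z* = 1.645 (from standard normal table)

Sample size formula for z-interval: n = (z*σ/E)²

n = (1.645 × 17.8 / 1.3)²
  = (22.523846)²
  = 507.3236

Round up to the nearest whole number: n = 508

508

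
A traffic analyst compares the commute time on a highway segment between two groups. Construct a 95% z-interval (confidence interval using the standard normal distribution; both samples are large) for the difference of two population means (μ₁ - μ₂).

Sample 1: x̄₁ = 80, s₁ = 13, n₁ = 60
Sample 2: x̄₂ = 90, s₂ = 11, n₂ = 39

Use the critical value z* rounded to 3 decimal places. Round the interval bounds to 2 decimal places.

Both samples are large (n₁ = 60 ≥ 30, n₂ = 39 ≥ 30), so a z-interval for the difference of means applies.

Point estimate: x̄₁ - x̄₂ = 80 - 90 = -10

Standard error: SE = √(s₁²/n₁ + s₂²/n₂)
= √(13²/60 + 11²/39)
= √(2.816667 + 3.102564)
= 2.432947

For 95% confidence, z* = 1.96 (from standard normal table)
Margin of error: E = z* × SE = 1.96 × 2.432947 = 4.7686

Z-interval: (x̄₁ - x̄₂) ± E = -10 ± 4.7686 = (-14.7686, -5.2314)

Rounded to 2 decimal places:

(-14.77, -5.23)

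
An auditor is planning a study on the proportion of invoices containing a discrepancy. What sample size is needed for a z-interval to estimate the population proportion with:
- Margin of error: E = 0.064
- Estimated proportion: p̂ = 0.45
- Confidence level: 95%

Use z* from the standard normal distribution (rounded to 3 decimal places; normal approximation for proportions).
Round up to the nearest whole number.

Using z* for proportion z-interval (normal approximation).

For 95% confidence, z* = 1.96 (from standard normal table)

Sample size formula for proportion z-interval: n = z*²p̂(1-p̂)/E²

n = 1.96² × 0.45 × 0.55 / 0.064²
  = 3.8416 × 0.2475 / 0.004096
  = 232.1279

Round up to the nearest whole number: n = 233

233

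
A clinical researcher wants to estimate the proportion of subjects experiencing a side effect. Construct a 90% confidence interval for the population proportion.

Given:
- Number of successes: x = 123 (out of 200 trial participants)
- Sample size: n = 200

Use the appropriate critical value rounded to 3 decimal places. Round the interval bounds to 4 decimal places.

Sample proportion: p̂ = 123/200 = 0.615000

Check conditions for normal approximation:
  np̂ = 123 ≥ 10 ✓
  n(1-p̂) = 77 ≥ 10 ✓

The sample is large enough, so use a z-interval (normal approximation) for the proportion.

For 90% confidence, z* = 1.645 (from standard normal table)

Standard error: SE = √(p̂(1-p̂)/n) = √(0.615000×0.385000/200) = 0.03440748

Margin of error: E = z* × SE = 1.645 × 0.03440748 = 0.056600

Z-interval: p̂ ± E = 0.615000 ± 0.056600 = (0.558400, 0.671600)

Rounded to 4 decimal places:

(0.5584, 0.6716)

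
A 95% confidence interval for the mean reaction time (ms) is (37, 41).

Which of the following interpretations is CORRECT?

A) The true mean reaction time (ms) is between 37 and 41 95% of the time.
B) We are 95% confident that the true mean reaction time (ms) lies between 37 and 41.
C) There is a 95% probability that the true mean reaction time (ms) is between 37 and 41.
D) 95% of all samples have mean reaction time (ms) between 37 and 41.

A confidence interval represents our confidence in the procedure, not a probability statement about the parameter.

Key concept: If we repeated this sampling process many times and computed a 95% CI each time, about 95% of those intervals would contain the true population parameter.

For this specific interval (37, 41):
- Midpoint (point estimate): 39
- Margin of error: 2

The correct interpretation is the one stating confidence that the true parameter lies in the interval — option B.

B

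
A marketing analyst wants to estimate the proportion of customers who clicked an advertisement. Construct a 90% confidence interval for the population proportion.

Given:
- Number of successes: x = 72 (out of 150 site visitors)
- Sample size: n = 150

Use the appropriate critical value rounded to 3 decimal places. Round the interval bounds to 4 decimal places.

Sample proportion: p̂ = 72/150 = 0.480000

Check conditions for normal approximation:
  np̂ = 72 ≥ 10 ✓
  n(1-p̂) = 78 ≥ 10 ✓

The sample is large enough, so use a z-interval (normal approximation) for the proportion.

For 90% confidence, z* = 1.645 (from standard normal table)

Standard error: SE = √(p̂(1-p̂)/n) = √(0.480000×0.520000/150) = 0.04079216

Margin of error: E = z* × SE = 1.645 × 0.04079216 = 0.067103

Z-interval: p̂ ± E = 0.480000 ± 0.067103 = (0.412897, 0.547103)

Rounded to 4 decimal places:

(0.4129, 0.5471)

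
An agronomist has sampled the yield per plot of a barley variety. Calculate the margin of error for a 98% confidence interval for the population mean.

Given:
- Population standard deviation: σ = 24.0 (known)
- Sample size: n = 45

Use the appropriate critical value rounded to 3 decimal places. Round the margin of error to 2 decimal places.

The population standard deviation σ is known, so use the z-interval margin of error formula.

For 98% confidence, z* = 2.326 (from standard normal table)

Margin of error formula for z-interval: E = z* × σ/√n

E = 2.326 × 24.0/√45
  = 2.326 × 3.577709
  = 8.3218

Rounded to 2 decimal places:

8.32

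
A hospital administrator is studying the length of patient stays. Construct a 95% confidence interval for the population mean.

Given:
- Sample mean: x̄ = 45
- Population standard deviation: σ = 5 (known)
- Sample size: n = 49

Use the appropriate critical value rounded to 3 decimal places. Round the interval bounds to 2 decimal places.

The population standard deviation σ is known, so use a z-interval (standard normal critical value).

For 95% confidence, z* = 1.96 (from standard normal table)

Standard error: SE = σ/√n = 5/√49 = 0.714286

Margin of error: E = z* × SE = 1.96 × 0.714286 = 1.4000

Z-interval: x̄ ± E = 45 ± 1.4000 = (43.6000, 46.4000)

Rounded to 2 decimal places:

(43.60, 46.40)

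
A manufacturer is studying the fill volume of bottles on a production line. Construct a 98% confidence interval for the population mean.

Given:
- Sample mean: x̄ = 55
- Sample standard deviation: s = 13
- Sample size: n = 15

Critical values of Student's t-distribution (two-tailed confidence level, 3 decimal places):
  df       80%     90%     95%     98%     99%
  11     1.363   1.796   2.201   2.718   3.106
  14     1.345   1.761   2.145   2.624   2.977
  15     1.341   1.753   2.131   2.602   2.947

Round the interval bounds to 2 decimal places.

The population standard deviation σ is unknown (only the sample standard deviation s is given), so use a t-interval with df = n - 1 = 15 - 1 = 14.

For 98% confidence with df = 14, t* = 2.624 (from t-table)

Standard error: SE = s/√n = 13/√15 = 3.356586

Margin of error: E = t* × SE = 2.624 × 3.356586 = 8.8077

T-interval: x̄ ± E = 55 ± 8.8077 = (46.1923, 63.8077)

Rounded to 2 decimal places:

(46.19, 63.81)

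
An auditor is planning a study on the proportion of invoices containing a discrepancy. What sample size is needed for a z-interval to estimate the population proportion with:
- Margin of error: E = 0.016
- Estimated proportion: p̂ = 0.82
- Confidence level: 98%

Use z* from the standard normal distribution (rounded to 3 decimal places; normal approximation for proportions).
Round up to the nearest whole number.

Using z* for proportion z-interval (normal approximation).

For 98% confidence, z* = 2.326 (from standard normal table)

Sample size formula for proportion z-interval: n = z*²p̂(1-p̂)/E²

n = 2.326² × 0.82 × 0.18 / 0.016²
  = 5.410276 × 0.1476 / 0.000256
  = 3119.3623

Round up to the nearest whole number: n = 3120

3120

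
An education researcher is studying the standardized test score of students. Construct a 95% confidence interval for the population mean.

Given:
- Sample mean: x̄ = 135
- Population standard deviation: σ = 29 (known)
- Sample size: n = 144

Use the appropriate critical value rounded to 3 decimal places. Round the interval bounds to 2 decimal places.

The population standard deviation σ is known, so use a z-interval (standard normal critical value).

For 95% confidence, z* = 1.96 (from standard normal table)

Standard error: SE = σ/√n = 29/√144 = 2.416667

Margin of error: E = z* × SE = 1.96 × 2.416667 = 4.7367

Z-interval: x̄ ± E = 135 ± 4.7367 = (130.2633, 139.7367)

Rounded to 2 decimal places:

(130.26, 139.74)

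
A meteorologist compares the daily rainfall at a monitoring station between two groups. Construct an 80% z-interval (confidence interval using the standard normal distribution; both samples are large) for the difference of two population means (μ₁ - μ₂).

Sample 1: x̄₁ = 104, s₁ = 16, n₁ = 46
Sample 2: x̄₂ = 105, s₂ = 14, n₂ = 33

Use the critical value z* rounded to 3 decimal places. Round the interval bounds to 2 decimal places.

Both samples are large (n₁ = 46 ≥ 30, n₂ = 33 ≥ 30), so a z-interval for the difference of means applies.

Point estimate: x̄₁ - x̄₂ = 104 - 105 = -1

Standard error: SE = √(s₁²/n₁ + s₂²/n₂)
= √(16²/46 + 14²/33)
= √(5.565217 + 5.939394)
= 3.391845

For 80% confidence, z* = 1.282 (from standard normal table)
Margin of error: E = z* × SE = 1.282 × 3.391845 = 4.3483

Z-interval: (x̄₁ - x̄₂) ± E = -1 ± 4.3483 = (-5.3483, 3.3483)

Rounded to 2 decimal places:

(-5.35, 3.35)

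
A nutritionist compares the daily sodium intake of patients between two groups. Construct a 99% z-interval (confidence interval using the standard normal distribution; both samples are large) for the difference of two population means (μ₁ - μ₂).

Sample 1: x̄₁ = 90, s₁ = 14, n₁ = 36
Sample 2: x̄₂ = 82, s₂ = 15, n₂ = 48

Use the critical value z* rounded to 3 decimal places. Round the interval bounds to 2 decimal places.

Both samples are large (n₁ = 36 ≥ 30, n₂ = 48 ≥ 30), so a z-interval for the difference of means applies.

Point estimate: x̄₁ - x̄₂ = 90 - 82 = 8

Standard error: SE = √(s₁²/n₁ + s₂²/n₂)
= √(14²/36 + 15²/48)
= √(5.444444 + 4.687500)
= 3.183072

For 99% confidence, z* = 2.576 (from standard normal table)
Margin of error: E = z* × SE = 2.576 × 3.183072 = 8.1996

Z-interval: (x̄₁ - x̄₂) ± E = 8 ± 8.1996 = (-0.1996, 16.1996)

Rounded to 2 decimal places:

(-0.20, 16.20)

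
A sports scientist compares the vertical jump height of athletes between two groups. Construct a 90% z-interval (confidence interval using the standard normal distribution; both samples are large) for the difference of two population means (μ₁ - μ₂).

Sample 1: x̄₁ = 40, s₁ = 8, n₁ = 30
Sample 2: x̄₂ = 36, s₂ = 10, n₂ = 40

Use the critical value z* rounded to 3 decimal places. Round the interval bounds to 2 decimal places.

Both samples are large (n₁ = 30 ≥ 30, n₂ = 40 ≥ 30), so a z-interval for the difference of means applies.

Point estimate: x̄₁ - x̄₂ = 40 - 36 = 4

Standard error: SE = √(s₁²/n₁ + s₂²/n₂)
= √(8²/30 + 10²/40)
= √(2.133333 + 2.500000)
= 2.152518

For 90% confidence, z* = 1.645 (from standard normal table)
Margin of error: E = z* × SE = 1.645 × 2.152518 = 3.5409

Z-interval: (x̄₁ - x̄₂) ± E = 4 ± 3.5409 = (0.4591, 7.5409)

Rounded to 2 decimal places:

(0.46, 7.54)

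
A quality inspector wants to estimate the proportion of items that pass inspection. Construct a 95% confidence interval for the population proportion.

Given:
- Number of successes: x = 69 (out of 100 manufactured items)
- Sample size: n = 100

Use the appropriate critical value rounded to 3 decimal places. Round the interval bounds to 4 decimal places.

Sample proportion: p̂ = 69/100 = 0.690000

Check conditions for normal approximation:
  np̂ = 69 ≥ 10 ✓
  n(1-p̂) = 31 ≥ 10 ✓

The sample is large enough, so use a z-interval (normal approximation) for the proportion.

For 95% confidence, z* = 1.96 (from standard normal table)

Standard error: SE = √(p̂(1-p̂)/n) = √(0.690000×0.310000/100) = 0.04624932

Margin of error: E = z* × SE = 1.96 × 0.04624932 = 0.090649

Z-interval: p̂ ± E = 0.690000 ± 0.090649 = (0.599351, 0.780649)

Rounded to 4 decimal places:

(0.5994, 0.7806)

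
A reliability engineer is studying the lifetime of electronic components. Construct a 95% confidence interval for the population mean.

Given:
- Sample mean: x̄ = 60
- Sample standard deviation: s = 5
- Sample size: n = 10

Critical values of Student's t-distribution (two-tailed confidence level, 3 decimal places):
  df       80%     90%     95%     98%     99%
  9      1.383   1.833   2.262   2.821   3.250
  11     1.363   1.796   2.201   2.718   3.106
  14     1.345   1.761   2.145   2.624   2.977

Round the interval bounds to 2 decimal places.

The population standard deviation σ is unknown (only the sample standard deviation s is given), so use a t-interval with df = n - 1 = 10 - 1 = 9.

For 95% confidence with df = 9, t* = 2.262 (from t-table)

Standard error: SE = s/√n = 5/√10 = 1.581139

Margin of error: E = t* × SE = 2.262 × 1.581139 = 3.5765

T-interval: x̄ ± E = 60 ± 3.5765 = (56.4235, 63.5765)

Rounded to 2 decimal places:

(56.42, 63.58)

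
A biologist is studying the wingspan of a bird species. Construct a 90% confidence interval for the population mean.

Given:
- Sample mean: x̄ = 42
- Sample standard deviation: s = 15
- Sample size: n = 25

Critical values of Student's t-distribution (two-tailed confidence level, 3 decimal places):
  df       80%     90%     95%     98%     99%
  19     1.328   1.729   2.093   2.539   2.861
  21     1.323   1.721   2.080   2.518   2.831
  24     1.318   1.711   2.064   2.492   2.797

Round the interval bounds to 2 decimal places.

The population standard deviation σ is unknown (only the sample standard deviation s is given), so use a t-interval with df = n - 1 = 25 - 1 = 24.

For 90% confidence with df = 24, t* = 1.711 (from t-table)

Standard error: SE = s/√n = 15/√25 = 3.000000

Margin of error: E = t* × SE = 1.711 × 3.000000 = 5.1330

T-interval: x̄ ± E = 42 ± 5.1330 = (36.8670, 47.1330)

Rounded to 2 decimal places:

(36.87, 47.13)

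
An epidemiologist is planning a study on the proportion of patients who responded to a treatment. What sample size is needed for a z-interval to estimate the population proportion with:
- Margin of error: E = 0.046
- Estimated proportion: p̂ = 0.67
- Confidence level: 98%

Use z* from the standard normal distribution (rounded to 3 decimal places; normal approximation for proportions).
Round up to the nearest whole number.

Using z* for proportion z-interval (normal approximation).

For 98% confidence, z* = 2.326 (from standard normal table)

Sample size formula for proportion z-interval: n = z*²p̂(1-p̂)/E²

n = 2.326² × 0.67 × 0.33 / 0.046²
  = 5.410276 × 0.2211 / 0.002116
  = 565.3176

Round up to the nearest whole number: n = 566

566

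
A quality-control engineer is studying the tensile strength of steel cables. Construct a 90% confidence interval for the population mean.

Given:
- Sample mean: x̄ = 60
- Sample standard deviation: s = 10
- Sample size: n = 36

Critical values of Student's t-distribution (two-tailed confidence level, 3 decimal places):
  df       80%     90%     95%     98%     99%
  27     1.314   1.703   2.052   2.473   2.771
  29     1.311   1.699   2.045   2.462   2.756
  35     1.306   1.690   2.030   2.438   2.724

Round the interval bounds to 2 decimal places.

The population standard deviation σ is unknown (only the sample standard deviation s is given), so use a t-interval with df = n - 1 = 36 - 1 = 35.

For 90% confidence with df = 35, t* = 1.690 (from t-table)

Standard error: SE = s/√n = 10/√36 = 1.666667

Margin of error: E = t* × SE = 1.690 × 1.666667 = 2.8167

T-interval: x̄ ± E = 60 ± 2.8167 = (57.1833, 62.8167)

Rounded to 2 decimal places:

(57.18, 62.82)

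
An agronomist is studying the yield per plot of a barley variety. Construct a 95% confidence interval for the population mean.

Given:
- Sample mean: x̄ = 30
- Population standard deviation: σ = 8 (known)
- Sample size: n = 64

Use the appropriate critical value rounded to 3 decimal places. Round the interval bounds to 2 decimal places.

The population standard deviation σ is known, so use a z-interval (standard normal critical value).

For 95% confidence, z* = 1.96 (from standard normal table)

Standard error: SE = σ/√n = 8/√64 = 1.000000

Margin of error: E = z* × SE = 1.96 × 1.000000 = 1.9600

Z-interval: x̄ ± E = 30 ± 1.9600 = (28.0400, 31.9600)

Rounded to 2 decimal places:

(28.04, 31.96)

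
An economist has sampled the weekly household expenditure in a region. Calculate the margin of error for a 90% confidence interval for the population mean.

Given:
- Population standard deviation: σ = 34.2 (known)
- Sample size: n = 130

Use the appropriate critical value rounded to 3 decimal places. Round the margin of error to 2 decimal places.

The population standard deviation σ is known, so use the z-interval margin of error formula.

For 90% confidence, z* = 1.645 (from standard normal table)

Margin of error formula for z-interval: E = z* × σ/√n

E = 1.645 × 34.2/√130
  = 1.645 × 2.999538
  = 4.9342

Rounded to 2 decimal places:

4.93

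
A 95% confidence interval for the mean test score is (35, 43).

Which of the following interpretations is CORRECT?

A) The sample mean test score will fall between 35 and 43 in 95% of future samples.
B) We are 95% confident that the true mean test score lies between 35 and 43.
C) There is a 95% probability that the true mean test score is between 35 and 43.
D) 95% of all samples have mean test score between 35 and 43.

A confidence interval represents our confidence in the procedure, not a probability statement about the parameter.

Key concept: If we repeated this sampling process many times and computed a 95% CI each time, about 95% of those intervals would contain the true population parameter.

For this specific interval (35, 43):
- Midpoint (point estimate): 39
- Margin of error: 4

The correct interpretation is the one stating confidence that the true parameter lies in the interval — option B.

B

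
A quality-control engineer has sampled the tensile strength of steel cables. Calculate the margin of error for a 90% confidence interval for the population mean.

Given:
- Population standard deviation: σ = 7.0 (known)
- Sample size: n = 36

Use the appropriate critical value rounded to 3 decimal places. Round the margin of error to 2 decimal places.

The population standard deviation σ is known, so use the z-interval margin of error formula.

For 90% confidence, z* = 1.645 (from standard normal table)

Margin of error formula for z-interval: E = z* × σ/√n

E = 1.645 × 7.0/√36
  = 1.645 × 1.166667
  = 1.9192

Rounded to 2 decimal places:

1.92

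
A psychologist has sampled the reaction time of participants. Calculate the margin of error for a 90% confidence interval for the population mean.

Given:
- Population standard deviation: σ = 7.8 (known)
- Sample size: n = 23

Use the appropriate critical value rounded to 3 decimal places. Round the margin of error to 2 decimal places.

The population standard deviation σ is known, so use the z-interval margin of error formula.

For 90% confidence, z* = 1.645 (from standard normal table)

Margin of error formula for z-interval: E = z* × σ/√n

E = 1.645 × 7.8/√23
  = 1.645 × 1.626412
  = 2.6754

Rounded to 2 decimal places:

2.68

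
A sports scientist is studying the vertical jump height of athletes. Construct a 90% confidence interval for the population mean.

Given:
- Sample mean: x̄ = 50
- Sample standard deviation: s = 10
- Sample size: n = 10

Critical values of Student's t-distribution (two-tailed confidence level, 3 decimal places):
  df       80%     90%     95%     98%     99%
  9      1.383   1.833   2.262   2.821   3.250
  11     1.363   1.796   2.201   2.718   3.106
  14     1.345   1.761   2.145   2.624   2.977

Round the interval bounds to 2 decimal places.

The population standard deviation σ is unknown (only the sample standard deviation s is given), so use a t-interval with df = n - 1 = 10 - 1 = 9.

For 90% confidence with df = 9, t* = 1.833 (from t-table)

Standard error: SE = s/√n = 10/√10 = 3.162278

Margin of error: E = t* × SE = 1.833 × 3.162278 = 5.7965

T-interval: x̄ ± E = 50 ± 5.7965 = (44.2035, 55.7965)

Rounded to 2 decimal places:

(44.20, 55.80)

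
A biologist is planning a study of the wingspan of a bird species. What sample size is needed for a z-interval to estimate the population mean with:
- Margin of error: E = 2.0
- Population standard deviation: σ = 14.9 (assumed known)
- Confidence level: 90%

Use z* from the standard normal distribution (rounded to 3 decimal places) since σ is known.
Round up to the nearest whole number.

Using z* since population σ is known (z-interval formula).

For 90% confidence, z* = 1.645 (from standard normal table)

Sample size formula for z-interval: n = (z*σ/E)²

n = (1.645 × 14.9 / 2.0)²
  = (12.255250)²
  = 150.1912

Round up to the nearest whole number: n = 151

151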